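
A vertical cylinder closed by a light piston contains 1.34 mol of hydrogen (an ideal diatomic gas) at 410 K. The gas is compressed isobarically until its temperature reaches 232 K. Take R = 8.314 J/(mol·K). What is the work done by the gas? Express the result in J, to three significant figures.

W ≈ -1980 J

Isobaric: W = P ΔV = nR ΔT.
W = (1.34)(8.314)(232 − 410) = -1983 J.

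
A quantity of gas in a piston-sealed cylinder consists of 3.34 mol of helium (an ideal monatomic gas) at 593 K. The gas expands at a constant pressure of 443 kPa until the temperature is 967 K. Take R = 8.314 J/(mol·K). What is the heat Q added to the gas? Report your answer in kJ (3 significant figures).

Isobaric: W = nRΔT = (3.34)(8.314)(374) = 10386 J.
ΔU = nCᵥΔT with Cᵥ = 3R/2: ΔU = (3.34)(12.47)(374) = 15578 J.
Q = ΔU + W = 15578 + 10386 = 25964 J.

Q ≈ 26.0 kJ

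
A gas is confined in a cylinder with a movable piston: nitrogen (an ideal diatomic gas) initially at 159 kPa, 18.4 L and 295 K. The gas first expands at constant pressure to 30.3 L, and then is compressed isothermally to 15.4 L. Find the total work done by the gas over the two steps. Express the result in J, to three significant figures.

Step 1 (isobaric): W = PΔV = (159 kPa)(30.3 − 18.4 L) = 1892 J.
After step 1: P = 159 kPa, V = 30.3 L, T = 485.8 K.
Step 2 (isothermal): W = P₁V₁ ln(V₂/V₁) = (4818) ln(15.4/30.3) = -3261 J.
W_total = 1892 − 3261 = -1368 J.

W_total ≈ -1370 J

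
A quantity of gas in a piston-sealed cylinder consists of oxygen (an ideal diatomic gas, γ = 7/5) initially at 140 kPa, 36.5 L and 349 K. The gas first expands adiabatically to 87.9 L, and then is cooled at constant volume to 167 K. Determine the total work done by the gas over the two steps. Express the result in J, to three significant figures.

Step 1 (adiabatic): W = (P₁V₁ − P₂V₂)/(γ−1) = (5110 − 3595)/0.4 = 3787 J.
Step 2 (isochoric): W = 0 (constant volume).
W_total = 3787 + 0 = 3787 J.

W_total ≈ 3790 J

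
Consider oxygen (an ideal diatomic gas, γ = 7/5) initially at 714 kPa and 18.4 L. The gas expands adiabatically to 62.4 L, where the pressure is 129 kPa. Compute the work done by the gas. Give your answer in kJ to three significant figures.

Adiabatic: W = (P₁V₁ − P₂V₂)/(γ − 1) with γ = 7/5.
P₁V₁ = 13138 J, P₂V₂ = 8050 J.
W = (13138 − 8050) / 0.4 = 12720 J.

W ≈ 12.7 kJ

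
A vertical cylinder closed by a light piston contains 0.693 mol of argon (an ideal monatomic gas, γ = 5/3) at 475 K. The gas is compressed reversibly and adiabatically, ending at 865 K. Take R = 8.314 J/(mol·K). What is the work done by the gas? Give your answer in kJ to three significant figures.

W ≈ -3.37 kJ

Adiabatic ⇒ Q = 0, so W_by = −ΔU = nCᵥ(T₁ − T₂).
Cᵥ = 3R/2 = 12.47 J/(mol·K).
W = (0.693)(12.47)(475 − 865) = -3371 J.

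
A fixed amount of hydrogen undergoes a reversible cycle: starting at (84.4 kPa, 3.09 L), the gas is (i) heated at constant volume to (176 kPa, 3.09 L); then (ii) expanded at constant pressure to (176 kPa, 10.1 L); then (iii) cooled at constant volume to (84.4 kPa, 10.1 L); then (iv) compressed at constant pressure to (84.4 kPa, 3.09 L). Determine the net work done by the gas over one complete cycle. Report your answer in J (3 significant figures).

Constant-volume legs do no work.
W(ii) = (176)(10.1 − 3.09) = 1234 J; W(iv) = (84.4)(3.09 − 10.1) = -591.6 J.
W_net = 1234 − 591.6 = 642.1 J (the clockwise enclosed area).

W_net ≈ 642 J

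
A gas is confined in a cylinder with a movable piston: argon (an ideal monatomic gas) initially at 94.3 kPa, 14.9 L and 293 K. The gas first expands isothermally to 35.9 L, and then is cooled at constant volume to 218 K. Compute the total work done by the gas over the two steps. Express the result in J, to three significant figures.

W_total ≈ 1240 J

Step 1 (isothermal): W = P₁V₁ ln(V₂/V₁) = (1405) ln(35.9/14.9) = 1236 J.
Step 2 (isochoric): W = 0 (constant volume).
W_total = 1236 + 0 = 1236 J.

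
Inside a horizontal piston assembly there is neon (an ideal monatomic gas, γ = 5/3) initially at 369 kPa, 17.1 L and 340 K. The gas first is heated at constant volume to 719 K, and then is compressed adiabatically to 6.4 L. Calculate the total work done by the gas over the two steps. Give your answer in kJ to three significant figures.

W_total ≈ -18.5 kJ

Step 1 (isochoric): W = 0 (constant volume).
After step 1: P = 780.3 kPa (V unchanged).
Step 2 (adiabatic): W = (P₁V₁ − P₂V₂)/(γ−1) = (13344 − 25693)/0.667 = -18524 J.
W_total = 0 − 18524 = -18524 J.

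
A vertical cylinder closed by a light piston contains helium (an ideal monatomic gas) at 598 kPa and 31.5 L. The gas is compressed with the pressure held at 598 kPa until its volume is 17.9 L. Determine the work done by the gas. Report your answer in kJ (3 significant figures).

Isobaric: W = P ΔV.
W = (598 kPa)(17.9 − 31.5 L) = (598)(-13.6) = -8133 J.

W ≈ -8.13 kJ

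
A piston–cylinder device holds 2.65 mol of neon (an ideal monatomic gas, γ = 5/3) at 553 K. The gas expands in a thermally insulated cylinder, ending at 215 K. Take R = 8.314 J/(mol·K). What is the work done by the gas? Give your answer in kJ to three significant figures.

W ≈ 11.2 kJ

Adiabatic ⇒ Q = 0, so W_by = −ΔU = nCᵥ(T₁ − T₂).
Cᵥ = 3R/2 = 12.47 J/(mol·K).
W = (2.65)(12.47)(553 − 215) = 11170 J.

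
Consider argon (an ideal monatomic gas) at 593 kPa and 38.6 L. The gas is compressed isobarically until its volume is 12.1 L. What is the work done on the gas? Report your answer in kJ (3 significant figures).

Isobaric: W = P ΔV.
W = (593 kPa)(12.1 − 38.6 L) = (593)(-26.5) = -15714 J.
Work on gas = −W_by = 15714 J.

W ≈ 15.7 kJ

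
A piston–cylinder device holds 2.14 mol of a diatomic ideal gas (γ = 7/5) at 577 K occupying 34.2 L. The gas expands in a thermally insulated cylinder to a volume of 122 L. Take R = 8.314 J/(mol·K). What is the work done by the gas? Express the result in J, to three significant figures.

Adiabatic: TV^(γ−1) = const with γ = 7/5.
T₂ = T₁ (V₁/V₂)^(γ−1) = 577 × (34.2/122)^0.4 = 577 × 0.6013 = 346.9 K.
W_by = nCᵥ(T₁ − T₂) = (2.14)(20.79)(577 − 346.9) = 10233 J.

W ≈ 10200 J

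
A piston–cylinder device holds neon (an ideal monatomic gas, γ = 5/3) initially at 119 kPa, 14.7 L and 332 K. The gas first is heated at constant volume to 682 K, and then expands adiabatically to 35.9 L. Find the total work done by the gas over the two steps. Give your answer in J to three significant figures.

Step 1 (isochoric): W = 0 (constant volume).
After step 1: P = 244.5 kPa (V unchanged).
Step 2 (adiabatic): W = (P₁V₁ − P₂V₂)/(γ−1) = (3593 − 1981)/0.667 = 2418 J.
W_total = 0 + 2418 = 2418 J.

W_total ≈ 2420 J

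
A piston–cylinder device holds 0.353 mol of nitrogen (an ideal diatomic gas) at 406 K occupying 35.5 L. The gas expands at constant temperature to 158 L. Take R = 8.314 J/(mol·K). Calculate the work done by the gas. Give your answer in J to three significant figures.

Isothermal: W = nRT ln(V₂/V₁).
W = (0.353)(8.314)(406) × ln(158/35.5)
  = 1192 × 1.493
W_by_gas = 1779 J.

W ≈ 1780 J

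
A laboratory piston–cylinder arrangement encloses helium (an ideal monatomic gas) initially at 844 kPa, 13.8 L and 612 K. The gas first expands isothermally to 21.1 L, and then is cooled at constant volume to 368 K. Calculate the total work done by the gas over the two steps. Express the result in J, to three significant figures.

Step 1 (isothermal): W = P₁V₁ ln(V₂/V₁) = (11647) ln(21.1/13.8) = 4945 J.
Step 2 (isochoric): W = 0 (constant volume).
W_total = 4945 + 0 = 4945 J.

W_total ≈ 4950 J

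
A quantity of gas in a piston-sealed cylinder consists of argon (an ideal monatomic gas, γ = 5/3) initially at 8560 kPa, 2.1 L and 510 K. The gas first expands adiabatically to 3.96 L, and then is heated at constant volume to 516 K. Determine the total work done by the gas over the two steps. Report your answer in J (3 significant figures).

Step 1 (adiabatic): W = (P₁V₁ − P₂V₂)/(γ−1) = (17976 − 11777)/0.667 = 9298 J.
Step 2 (isochoric): W = 0 (constant volume).
W_total = 9298 + 0 = 9298 J.

W_total ≈ 9300 J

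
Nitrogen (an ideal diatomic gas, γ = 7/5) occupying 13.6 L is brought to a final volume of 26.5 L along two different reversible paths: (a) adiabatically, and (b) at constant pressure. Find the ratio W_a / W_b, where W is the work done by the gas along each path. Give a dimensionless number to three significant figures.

Path (a) adiabatic: W = P₁V₁(1 − (V₁/V₂)^(γ−1))/(γ−1) → W_a/(P₁V₁) = 0.5855.
Path (b) isobaric: W = P₁(V₂ − V₁) → W_b/(P₁V₁) = 0.9485.
W_a / W_b = 0.5855 / 0.9485 = 0.6173.

W_a / W_b ≈ 0.617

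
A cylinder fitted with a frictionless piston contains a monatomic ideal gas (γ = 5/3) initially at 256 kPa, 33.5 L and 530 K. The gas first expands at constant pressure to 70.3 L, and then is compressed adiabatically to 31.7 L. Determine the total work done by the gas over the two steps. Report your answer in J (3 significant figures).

W_total ≈ -9490 J

Step 1 (isobaric): W = PΔV = (256 kPa)(70.3 − 33.5 L) = 9421 J.
After step 1: P = 256 kPa, V = 70.3 L, T = 1112 K.
Step 2 (adiabatic): W = (P₁V₁ − P₂V₂)/(γ−1) = (17997 − 30605)/0.667 = -18912 J.
W_total = 9421 − 18912 = -9492 J.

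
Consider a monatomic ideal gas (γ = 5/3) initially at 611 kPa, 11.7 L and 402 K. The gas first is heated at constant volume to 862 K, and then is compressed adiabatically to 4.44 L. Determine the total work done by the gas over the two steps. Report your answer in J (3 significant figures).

Step 1 (isochoric): W = 0 (constant volume).
After step 1: P = 1310 kPa (V unchanged).
Step 2 (adiabatic): W = (P₁V₁ − P₂V₂)/(γ−1) = (15329 − 29244)/0.667 = -20873 J.
W_total = 0 − 20873 = -20873 J.

W_total ≈ -20900 J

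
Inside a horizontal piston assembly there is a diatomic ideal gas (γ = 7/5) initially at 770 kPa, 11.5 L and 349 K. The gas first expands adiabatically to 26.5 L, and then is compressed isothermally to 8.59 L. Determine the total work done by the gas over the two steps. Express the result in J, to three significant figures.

Step 1 (adiabatic): W = (P₁V₁ − P₂V₂)/(γ−1) = (8855 − 6341)/0.4 = 6285 J.
After step 1: P = 239.3 kPa, V = 26.5 L, T = 249.9 K.
Step 2 (isothermal): W = P₁V₁ ln(V₂/V₁) = (6341) ln(8.59/26.5) = -7144 J.
W_total = 6285 − 7144 = -859 J.

W_total ≈ -859 J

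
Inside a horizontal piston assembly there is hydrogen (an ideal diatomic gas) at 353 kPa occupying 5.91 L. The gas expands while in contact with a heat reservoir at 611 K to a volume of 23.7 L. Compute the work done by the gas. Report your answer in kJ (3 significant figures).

Isothermal: W = nRT ln(V₂/V₁) = P₁V₁ ln(V₂/V₁).
P₁V₁ = (353 kPa)(5.91 L) = 2086 J.
W = 2086 × ln(23.7/5.91) = 2086 × 1.389
W_by_gas = 2897 J.

W ≈ 2.90 kJ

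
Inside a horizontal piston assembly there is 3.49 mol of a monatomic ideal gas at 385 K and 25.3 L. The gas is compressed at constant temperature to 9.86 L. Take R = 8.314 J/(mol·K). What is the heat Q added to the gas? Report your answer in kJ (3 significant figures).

Q ≈ -10.5 kJ

Isothermal ⇒ ΔU = 0, so Q = W = nRT ln(V₂/V₁).
Q = (3.49)(8.314)(385) ln(9.86/25.3) = 11171 × -0.9423 = -10527 J.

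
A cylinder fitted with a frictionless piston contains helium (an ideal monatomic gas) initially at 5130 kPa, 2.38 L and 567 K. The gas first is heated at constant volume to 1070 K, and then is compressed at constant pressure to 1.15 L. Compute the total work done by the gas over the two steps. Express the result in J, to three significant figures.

Step 1 (isochoric): W = 0 (constant volume).
After step 1: P = 9681 kPa (V unchanged).
Step 2 (isobaric): W = PΔV = (9681 kPa)(1.15 − 2.38 L) = -11908 J.
W_total = 0 − 11908 = -11908 J.

W_total ≈ -11900 J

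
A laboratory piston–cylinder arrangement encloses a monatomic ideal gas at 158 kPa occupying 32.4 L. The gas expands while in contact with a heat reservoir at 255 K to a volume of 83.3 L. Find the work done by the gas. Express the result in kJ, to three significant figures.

Isothermal: W = nRT ln(V₂/V₁) = P₁V₁ ln(V₂/V₁).
P₁V₁ = (158 kPa)(32.4 L) = 5119 J.
W = 5119 × ln(83.3/32.4) = 5119 × 0.9443
W_by_gas = 4834 J.

W ≈ 4.83 kJ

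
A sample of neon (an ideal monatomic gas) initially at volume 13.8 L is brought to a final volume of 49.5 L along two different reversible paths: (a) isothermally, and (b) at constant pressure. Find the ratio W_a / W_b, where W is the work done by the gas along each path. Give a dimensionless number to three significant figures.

Path (a) isothermal: W = P₁V₁ ln(V₂/V₁) → W_a/(P₁V₁) = 1.277.
Path (b) isobaric: W = P₁(V₂ − V₁) → W_b/(P₁V₁) = 2.587.
W_a / W_b = 1.277 / 2.587 = 0.4937.

W_a / W_b ≈ 0.494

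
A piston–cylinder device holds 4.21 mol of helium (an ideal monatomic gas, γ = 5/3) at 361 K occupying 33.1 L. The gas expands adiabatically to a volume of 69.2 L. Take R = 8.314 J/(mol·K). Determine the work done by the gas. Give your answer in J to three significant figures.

Adiabatic: TV^(γ−1) = const with γ = 5/3.
T₂ = T₁ (V₁/V₂)^(γ−1) = 361 × (33.1/69.2)^0.667 = 361 × 0.6116 = 220.8 K.
W_by = nCᵥ(T₁ − T₂) = (4.21)(12.47)(361 − 220.8) = 7361 J.

W ≈ 7360 J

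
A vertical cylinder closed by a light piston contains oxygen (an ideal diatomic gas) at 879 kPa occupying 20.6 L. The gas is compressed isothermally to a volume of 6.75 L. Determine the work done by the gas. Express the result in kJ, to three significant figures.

W ≈ -20.2 kJ

Isothermal: W = nRT ln(V₂/V₁) = P₁V₁ ln(V₂/V₁).
P₁V₁ = (879 kPa)(20.6 L) = 18107 J.
W = 18107 × ln(6.75/20.6) = 18107 × -1.116
W_by_gas = -20203 J.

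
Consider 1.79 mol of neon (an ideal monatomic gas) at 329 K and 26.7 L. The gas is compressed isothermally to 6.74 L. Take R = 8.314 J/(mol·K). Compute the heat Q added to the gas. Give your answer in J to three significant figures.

Q ≈ -6740 J

Isothermal ⇒ ΔU = 0, so Q = W = nRT ln(V₂/V₁).
Q = (1.79)(8.314)(329) ln(6.74/26.7) = 4896 × -1.377 = -6740 J.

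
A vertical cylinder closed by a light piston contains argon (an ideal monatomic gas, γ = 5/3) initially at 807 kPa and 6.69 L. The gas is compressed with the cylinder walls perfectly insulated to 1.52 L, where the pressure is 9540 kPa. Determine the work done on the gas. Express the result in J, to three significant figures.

Adiabatic: W = (P₁V₁ − P₂V₂)/(γ − 1) with γ = 5/3.
P₁V₁ = 5399 J, P₂V₂ = 14501 J.
W = (5399 − 14501) / 0.6667 = -13653 J.
Work on gas = −W_by = 13653 J.

W ≈ 13700 J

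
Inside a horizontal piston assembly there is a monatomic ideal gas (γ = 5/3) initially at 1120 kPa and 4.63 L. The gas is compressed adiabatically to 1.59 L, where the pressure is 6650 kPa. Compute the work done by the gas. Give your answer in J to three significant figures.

Adiabatic: W = (P₁V₁ − P₂V₂)/(γ − 1) with γ = 5/3.
P₁V₁ = 5186 J, P₂V₂ = 10574 J.
W = (5186 − 10574) / 0.6667 = -8082 J.

W ≈ -8080 J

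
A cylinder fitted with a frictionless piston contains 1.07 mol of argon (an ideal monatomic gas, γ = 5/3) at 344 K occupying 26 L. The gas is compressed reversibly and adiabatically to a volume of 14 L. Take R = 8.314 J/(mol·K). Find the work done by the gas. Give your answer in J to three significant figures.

Adiabatic: TV^(γ−1) = const with γ = 5/3.
T₂ = T₁ (V₁/V₂)^(γ−1) = 344 × (26/14)^0.667 = 344 × 1.511 = 519.7 K.
W_by = nCᵥ(T₁ − T₂) = (1.07)(12.47)(344 − 519.7) = -2345 J.

W ≈ -2350 J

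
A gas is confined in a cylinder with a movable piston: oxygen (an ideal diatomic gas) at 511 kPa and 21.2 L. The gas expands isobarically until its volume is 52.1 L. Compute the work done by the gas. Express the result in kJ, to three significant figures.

W ≈ 15.8 kJ

Isobaric: W = P ΔV.
W = (511 kPa)(52.1 − 21.2 L) = (511)(30.9) = 15790 J.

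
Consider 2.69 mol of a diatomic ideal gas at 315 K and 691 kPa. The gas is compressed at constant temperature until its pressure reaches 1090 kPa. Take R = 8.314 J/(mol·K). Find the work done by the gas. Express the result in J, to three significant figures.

Isothermal process: W = nRT ln(V₂/V₁) = nRT ln(P₁/P₂).
W = (2.69)(8.314)(315) × ln(691/1090)
  = 7045 × ln(0.6339) = 7045 × -0.4558
W_by_gas = -3211 J.

W ≈ -3210 J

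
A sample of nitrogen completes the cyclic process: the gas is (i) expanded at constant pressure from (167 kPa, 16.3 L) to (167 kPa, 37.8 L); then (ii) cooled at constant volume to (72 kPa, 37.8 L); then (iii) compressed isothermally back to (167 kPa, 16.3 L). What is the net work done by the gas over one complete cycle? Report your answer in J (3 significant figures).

W_net ≈ 1300 J

Leg (i): W = PΔV = (167)(37.8 − 16.3) = 3590 J.
Leg (ii): W = 0.
Leg (iii): W = PᵢVᵢ ln(V_f/Vᵢ) = (2722) ln(16.3/37.8) = -2289 J.
W_net = 3590 − 2289 = 1301 J.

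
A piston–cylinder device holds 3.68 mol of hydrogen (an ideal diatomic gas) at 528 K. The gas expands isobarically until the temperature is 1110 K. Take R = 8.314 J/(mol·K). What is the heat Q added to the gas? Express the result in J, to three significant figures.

Isobaric: W = nRΔT = (3.68)(8.314)(582) = 17807 J.
ΔU = nCᵥΔT with Cᵥ = 5R/2: ΔU = (3.68)(20.79)(582) = 44516 J.
Q = ΔU + W = 44516 + 17807 = 62323 J.

Q ≈ 62300 J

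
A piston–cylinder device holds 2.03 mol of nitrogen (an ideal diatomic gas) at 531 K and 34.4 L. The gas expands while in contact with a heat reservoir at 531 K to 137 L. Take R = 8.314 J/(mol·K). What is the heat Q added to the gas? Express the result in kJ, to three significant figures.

Q ≈ 12.4 kJ

Isothermal ⇒ ΔU = 0, so Q = W = nRT ln(V₂/V₁).
Q = (2.03)(8.314)(531) ln(137/34.4) = 8962 × 1.382 = 12385 J.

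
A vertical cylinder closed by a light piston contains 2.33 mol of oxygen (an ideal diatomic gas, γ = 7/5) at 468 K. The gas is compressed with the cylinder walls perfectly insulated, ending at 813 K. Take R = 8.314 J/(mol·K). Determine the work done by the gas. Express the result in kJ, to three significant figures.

Adiabatic ⇒ Q = 0, so W_by = −ΔU = nCᵥ(T₁ − T₂).
Cᵥ = 5R/2 = 20.79 J/(mol·K).
W = (2.33)(20.79)(468 − 813) = -16708 J.

W ≈ -16.7 kJ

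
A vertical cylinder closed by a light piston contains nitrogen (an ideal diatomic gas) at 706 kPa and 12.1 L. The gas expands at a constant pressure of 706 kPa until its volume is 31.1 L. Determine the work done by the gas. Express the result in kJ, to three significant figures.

W ≈ 13.4 kJ

Isobaric: W = P ΔV.
W = (706 kPa)(31.1 − 12.1 L) = (706)(19) = 13414 J.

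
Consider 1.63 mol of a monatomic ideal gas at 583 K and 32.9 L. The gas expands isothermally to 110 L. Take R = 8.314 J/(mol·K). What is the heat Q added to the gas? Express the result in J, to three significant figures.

Q ≈ 9540 J

Isothermal ⇒ ΔU = 0, so Q = W = nRT ln(V₂/V₁).
Q = (1.63)(8.314)(583) ln(110/32.9) = 7901 × 1.207 = 9536 J.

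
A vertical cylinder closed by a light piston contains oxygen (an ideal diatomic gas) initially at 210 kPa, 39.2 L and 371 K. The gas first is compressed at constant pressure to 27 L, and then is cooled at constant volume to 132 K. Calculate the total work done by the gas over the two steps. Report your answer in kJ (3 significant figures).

Step 1 (isobaric): W = PΔV = (210 kPa)(27 − 39.2 L) = -2562 J.
Step 2 (isochoric): W = 0 (constant volume).
W_total = -2562 + 0 = -2562 J.

W_total ≈ -2.56 kJ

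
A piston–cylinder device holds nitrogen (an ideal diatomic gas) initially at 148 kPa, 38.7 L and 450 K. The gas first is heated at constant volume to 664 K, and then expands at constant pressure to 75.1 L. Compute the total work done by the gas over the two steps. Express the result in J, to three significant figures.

W_total ≈ 7950 J

Step 1 (isochoric): W = 0 (constant volume).
After step 1: P = 218.4 kPa (V unchanged).
Step 2 (isobaric): W = PΔV = (218.4 kPa)(75.1 − 38.7 L) = 7949 J.
W_total = 0 + 7949 = 7949 J.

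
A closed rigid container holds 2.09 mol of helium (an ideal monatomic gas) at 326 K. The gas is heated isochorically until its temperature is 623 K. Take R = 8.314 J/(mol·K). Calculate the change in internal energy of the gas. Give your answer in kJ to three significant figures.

Constant volume ⇒ W = 0, so Q = ΔU = nCᵥΔT with Cᵥ = 3R/2 = 12.47 J/(mol·K).
ΔU = (2.09)(12.47)(623 − 326) = 7741 J.

ΔU ≈ 7.74 kJ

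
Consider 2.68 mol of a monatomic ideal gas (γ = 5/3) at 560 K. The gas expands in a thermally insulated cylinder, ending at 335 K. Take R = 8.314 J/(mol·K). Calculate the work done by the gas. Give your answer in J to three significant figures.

Adiabatic ⇒ Q = 0, so W_by = −ΔU = nCᵥ(T₁ − T₂).
Cᵥ = 3R/2 = 12.47 J/(mol·K).
W = (2.68)(12.47)(560 − 335) = 7520 J.

W ≈ 7520 J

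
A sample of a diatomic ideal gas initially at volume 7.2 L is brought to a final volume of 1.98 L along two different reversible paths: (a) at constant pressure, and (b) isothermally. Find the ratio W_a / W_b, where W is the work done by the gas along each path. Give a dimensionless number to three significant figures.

Path (a) isobaric: W = P₁(V₂ − V₁) → W_a/(P₁V₁) = -0.725.
Path (b) isothermal: W = P₁V₁ ln(V₂/V₁) → W_b/(P₁V₁) = -1.291.
W_a / W_b = -0.725 / -1.291 = 0.5616.

W_a / W_b ≈ 0.562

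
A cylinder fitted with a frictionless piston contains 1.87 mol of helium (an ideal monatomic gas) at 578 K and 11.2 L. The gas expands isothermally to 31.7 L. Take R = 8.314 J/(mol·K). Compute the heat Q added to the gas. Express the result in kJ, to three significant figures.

Q ≈ 9.35 kJ

Isothermal ⇒ ΔU = 0, so Q = W = nRT ln(V₂/V₁).
Q = (1.87)(8.314)(578) ln(31.7/11.2) = 8986 × 1.04 = 9349 J.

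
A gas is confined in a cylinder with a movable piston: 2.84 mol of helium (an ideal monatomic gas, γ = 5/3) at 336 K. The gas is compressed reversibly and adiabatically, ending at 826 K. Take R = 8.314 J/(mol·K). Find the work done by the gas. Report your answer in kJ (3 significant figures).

W ≈ -17.4 kJ

Adiabatic ⇒ Q = 0, so W_by = −ΔU = nCᵥ(T₁ − T₂).
Cᵥ = 3R/2 = 12.47 J/(mol·K).
W = (2.84)(12.47)(336 − 826) = -17355 J.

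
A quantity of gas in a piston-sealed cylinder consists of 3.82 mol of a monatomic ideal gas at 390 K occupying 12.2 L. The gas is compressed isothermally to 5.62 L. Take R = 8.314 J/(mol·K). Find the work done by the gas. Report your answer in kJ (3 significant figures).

Isothermal: W = nRT ln(V₂/V₁).
W = (3.82)(8.314)(390) × ln(5.62/12.2)
  = 12386 × -0.7751
W_by_gas = -9601 J.

W ≈ -9.60 kJ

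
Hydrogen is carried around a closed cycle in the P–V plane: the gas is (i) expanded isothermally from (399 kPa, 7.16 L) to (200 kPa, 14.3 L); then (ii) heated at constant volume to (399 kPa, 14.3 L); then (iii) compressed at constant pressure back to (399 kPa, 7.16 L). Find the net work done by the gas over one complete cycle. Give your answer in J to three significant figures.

Leg (i): W = PᵢVᵢ ln(V_f/Vᵢ) = (2857) ln(14.3/7.16) = 1976 J.
Leg (ii): W = 0.
Leg (iii): W = PΔV = (399)(7.16 − 14.3) = -2849 J.
W_net = 1976 − 2849 = -872.6 J.

W_net ≈ -873 J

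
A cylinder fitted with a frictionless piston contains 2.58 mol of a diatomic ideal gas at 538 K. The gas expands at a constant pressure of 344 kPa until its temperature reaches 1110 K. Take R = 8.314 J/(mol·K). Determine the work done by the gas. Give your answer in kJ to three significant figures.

W ≈ 12.3 kJ

Isobaric: W = P ΔV = nR ΔT.
W = (2.58)(8.314)(1110 − 538) = 12269 J.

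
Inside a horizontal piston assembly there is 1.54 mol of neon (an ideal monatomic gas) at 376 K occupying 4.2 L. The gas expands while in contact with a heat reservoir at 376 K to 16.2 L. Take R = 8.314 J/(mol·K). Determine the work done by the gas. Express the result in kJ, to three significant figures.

Isothermal: W = nRT ln(V₂/V₁).
W = (1.54)(8.314)(376) × ln(16.2/4.2)
  = 4814 × 1.35
W_by_gas = 6499 J.

W ≈ 6.50 kJ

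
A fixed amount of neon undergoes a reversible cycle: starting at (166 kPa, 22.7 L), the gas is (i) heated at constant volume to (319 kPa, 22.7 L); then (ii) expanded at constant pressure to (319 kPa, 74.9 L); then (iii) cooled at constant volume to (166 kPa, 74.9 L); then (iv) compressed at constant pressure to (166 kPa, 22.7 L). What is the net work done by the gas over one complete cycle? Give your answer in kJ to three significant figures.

W_net ≈ 7.99 kJ

Constant-volume legs do no work.
W(ii) = (319)(74.9 − 22.7) = 16652 J; W(iv) = (166)(22.7 − 74.9) = -8665 J.
W_net = 16652 − 8665 = 7987 J (the clockwise enclosed area).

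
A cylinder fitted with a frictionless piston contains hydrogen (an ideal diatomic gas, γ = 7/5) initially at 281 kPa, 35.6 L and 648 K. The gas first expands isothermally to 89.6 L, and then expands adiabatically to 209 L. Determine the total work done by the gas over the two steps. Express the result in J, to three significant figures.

Step 1 (isothermal): W = P₁V₁ ln(V₂/V₁) = (10004) ln(89.6/35.6) = 9233 J.
After step 1: P = 111.6 kPa, V = 89.6 L, T = 648 K.
Step 2 (adiabatic): W = (P₁V₁ − P₂V₂)/(γ−1) = (10004 − 7129)/0.4 = 7187 J.
W_total = 9233 + 7187 = 16420 J.

W_total ≈ 16400 J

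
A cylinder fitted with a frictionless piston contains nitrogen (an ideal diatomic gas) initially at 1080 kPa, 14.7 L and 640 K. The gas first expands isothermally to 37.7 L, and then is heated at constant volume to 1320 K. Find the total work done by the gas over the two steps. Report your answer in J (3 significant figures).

W_total ≈ 15000 J

Step 1 (isothermal): W = P₁V₁ ln(V₂/V₁) = (15876) ln(37.7/14.7) = 14952 J.
Step 2 (isochoric): W = 0 (constant volume).
W_total = 14952 + 0 = 14952 J.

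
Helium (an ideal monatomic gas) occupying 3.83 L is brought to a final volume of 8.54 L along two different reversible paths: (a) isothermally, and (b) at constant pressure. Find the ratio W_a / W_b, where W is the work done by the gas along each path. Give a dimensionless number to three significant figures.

Path (a) isothermal: W = P₁V₁ ln(V₂/V₁) → W_a/(P₁V₁) = 0.8019.
Path (b) isobaric: W = P₁(V₂ − V₁) → W_b/(P₁V₁) = 1.23.
W_a / W_b = 0.8019 / 1.23 = 0.6521.

W_a / W_b ≈ 0.652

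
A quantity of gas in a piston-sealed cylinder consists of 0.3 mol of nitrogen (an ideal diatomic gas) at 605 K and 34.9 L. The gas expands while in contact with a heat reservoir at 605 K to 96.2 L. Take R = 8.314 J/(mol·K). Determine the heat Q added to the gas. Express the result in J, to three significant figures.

Q ≈ 1530 J

Isothermal ⇒ ΔU = 0, so Q = W = nRT ln(V₂/V₁).
Q = (0.3)(8.314)(605) ln(96.2/34.9) = 1509 × 1.014 = 1530 J.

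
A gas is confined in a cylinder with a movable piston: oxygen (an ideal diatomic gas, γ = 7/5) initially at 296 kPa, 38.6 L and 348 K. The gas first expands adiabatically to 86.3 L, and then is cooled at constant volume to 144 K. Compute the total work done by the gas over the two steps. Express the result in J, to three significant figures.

W_total ≈ 7860 J

Step 1 (adiabatic): W = (P₁V₁ − P₂V₂)/(γ−1) = (11426 − 8282)/0.4 = 7860 J.
Step 2 (isochoric): W = 0 (constant volume).
W_total = 7860 + 0 = 7860 J.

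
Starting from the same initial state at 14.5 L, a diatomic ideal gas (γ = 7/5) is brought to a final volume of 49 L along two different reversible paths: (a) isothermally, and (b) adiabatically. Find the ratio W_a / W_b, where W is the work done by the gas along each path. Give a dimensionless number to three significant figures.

Path (a) isothermal: W = P₁V₁ ln(V₂/V₁) → W_a/(P₁V₁) = 1.218.
Path (b) adiabatic: W = P₁V₁(1 − (V₁/V₂)^(γ−1))/(γ−1) → W_b/(P₁V₁) = 0.9639.
W_a / W_b = 1.218 / 0.9639 = 1.263.

W_a / W_b ≈ 1.26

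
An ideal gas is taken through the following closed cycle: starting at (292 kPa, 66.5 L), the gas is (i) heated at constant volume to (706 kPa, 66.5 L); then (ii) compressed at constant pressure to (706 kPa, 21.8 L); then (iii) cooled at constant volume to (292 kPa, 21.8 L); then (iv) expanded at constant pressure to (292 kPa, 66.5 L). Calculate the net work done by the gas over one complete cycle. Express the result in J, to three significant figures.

Constant-volume legs do no work.
W(ii) = (706)(21.8 − 66.5) = -31558 J; W(iv) = (292)(66.5 − 21.8) = 13052 J.
W_net = -31558 + 13052 = -18506 J (the counter-clockwise enclosed area).

W_net ≈ -18500 J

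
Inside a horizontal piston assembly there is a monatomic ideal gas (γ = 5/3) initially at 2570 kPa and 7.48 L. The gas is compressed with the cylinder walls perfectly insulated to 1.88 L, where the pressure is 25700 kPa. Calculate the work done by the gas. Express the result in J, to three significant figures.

Adiabatic: W = (P₁V₁ − P₂V₂)/(γ − 1) with γ = 5/3.
P₁V₁ = 19224 J, P₂V₂ = 48316 J.
W = (19224 − 48316) / 0.6667 = -43639 J.

W ≈ -43600 J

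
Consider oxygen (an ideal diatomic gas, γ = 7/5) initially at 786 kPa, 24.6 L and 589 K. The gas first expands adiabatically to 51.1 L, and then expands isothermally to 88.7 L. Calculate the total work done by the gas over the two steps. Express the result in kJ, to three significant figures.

Step 1 (adiabatic): W = (P₁V₁ − P₂V₂)/(γ−1) = (19336 − 14433)/0.4 = 12256 J.
After step 1: P = 282.5 kPa, V = 51.1 L, T = 439.7 K.
Step 2 (isothermal): W = P₁V₁ ln(V₂/V₁) = (14433) ln(88.7/51.1) = 7960 J.
W_total = 12256 + 7960 = 20216 J.

W_total ≈ 20.2 kJ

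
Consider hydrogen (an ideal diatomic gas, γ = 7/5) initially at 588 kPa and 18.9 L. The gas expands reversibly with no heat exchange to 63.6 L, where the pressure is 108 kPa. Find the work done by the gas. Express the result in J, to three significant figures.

Adiabatic: W = (P₁V₁ − P₂V₂)/(γ − 1) with γ = 7/5.
P₁V₁ = 11113 J, P₂V₂ = 6869 J.
W = (11113 − 6869) / 0.4 = 10611 J.

W ≈ 10600 J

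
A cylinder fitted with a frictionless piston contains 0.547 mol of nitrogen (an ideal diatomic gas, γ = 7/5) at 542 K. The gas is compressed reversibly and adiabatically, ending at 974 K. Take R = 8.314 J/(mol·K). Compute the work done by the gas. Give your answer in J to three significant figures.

Adiabatic ⇒ Q = 0, so W_by = −ΔU = nCᵥ(T₁ − T₂).
Cᵥ = 5R/2 = 20.79 J/(mol·K).
W = (0.547)(20.79)(542 − 974) = -4912 J.

W ≈ -4910 J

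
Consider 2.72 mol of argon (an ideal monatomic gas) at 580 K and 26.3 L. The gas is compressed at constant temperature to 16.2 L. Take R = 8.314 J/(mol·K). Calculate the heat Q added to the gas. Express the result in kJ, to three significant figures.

Isothermal ⇒ ΔU = 0, so Q = W = nRT ln(V₂/V₁).
Q = (2.72)(8.314)(580) ln(16.2/26.3) = 13116 × -0.4846 = -6356 J.

Q ≈ -6.36 kJ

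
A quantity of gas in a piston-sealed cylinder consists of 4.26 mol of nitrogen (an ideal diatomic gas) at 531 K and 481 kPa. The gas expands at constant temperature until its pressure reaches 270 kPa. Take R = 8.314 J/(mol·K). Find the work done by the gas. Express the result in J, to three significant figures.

Isothermal process: W = nRT ln(V₂/V₁) = nRT ln(P₁/P₂).
W = (4.26)(8.314)(531) × ln(481/270)
  = 18807 × ln(1.781) = 18807 × 0.5774
W_by_gas = 10860 J.

W ≈ 10900 J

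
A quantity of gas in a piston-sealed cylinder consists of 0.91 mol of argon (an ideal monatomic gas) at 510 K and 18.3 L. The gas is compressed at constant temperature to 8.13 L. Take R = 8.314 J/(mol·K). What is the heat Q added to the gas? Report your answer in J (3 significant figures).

Q ≈ -3130 J

Isothermal ⇒ ΔU = 0, so Q = W = nRT ln(V₂/V₁).
Q = (0.91)(8.314)(510) ln(8.13/18.3) = 3859 × -0.8113 = -3131 J.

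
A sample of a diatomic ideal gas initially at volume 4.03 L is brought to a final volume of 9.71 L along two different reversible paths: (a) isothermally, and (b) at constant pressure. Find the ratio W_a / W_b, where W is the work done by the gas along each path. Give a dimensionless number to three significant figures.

W_a / W_b ≈ 0.624

Path (a) isothermal: W = P₁V₁ ln(V₂/V₁) → W_a/(P₁V₁) = 0.8794.
Path (b) isobaric: W = P₁(V₂ − V₁) → W_b/(P₁V₁) = 1.409.
W_a / W_b = 0.8794 / 1.409 = 0.6239.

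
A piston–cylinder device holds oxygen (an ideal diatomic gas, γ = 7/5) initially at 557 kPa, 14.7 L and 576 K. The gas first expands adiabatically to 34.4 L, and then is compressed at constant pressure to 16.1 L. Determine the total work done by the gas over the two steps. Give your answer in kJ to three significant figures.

W_total ≈ 2.80 kJ

Step 1 (adiabatic): W = (P₁V₁ − P₂V₂)/(γ−1) = (8188 − 5827)/0.4 = 5901 J.
After step 1: P = 169.4 kPa, V = 34.4 L, T = 409.9 K.
Step 2 (isobaric): W = PΔV = (169.4 kPa)(16.1 − 34.4 L) = -3100 J.
W_total = 5901 − 3100 = 2801 J.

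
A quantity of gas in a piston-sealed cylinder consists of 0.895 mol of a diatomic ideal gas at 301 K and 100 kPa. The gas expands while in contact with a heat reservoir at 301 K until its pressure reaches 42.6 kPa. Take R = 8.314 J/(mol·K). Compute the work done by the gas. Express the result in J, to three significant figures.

W ≈ 1910 J

Isothermal process: W = nRT ln(V₂/V₁) = nRT ln(P₁/P₂).
W = (0.895)(8.314)(301) × ln(100/42.6)
  = 2240 × ln(2.347) = 2240 × 0.8533
W_by_gas = 1911 J.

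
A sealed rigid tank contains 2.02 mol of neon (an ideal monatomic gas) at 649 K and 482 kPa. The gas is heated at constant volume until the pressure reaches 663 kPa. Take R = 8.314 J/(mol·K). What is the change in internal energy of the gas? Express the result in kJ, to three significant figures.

ΔU ≈ 6.14 kJ

Constant volume ⇒ W = 0, so Q = ΔU = nCᵥΔT with Cᵥ = 3R/2 = 12.47 J/(mol·K).
At constant V, T₂/T₁ = P₂/P₁ ⇒ ΔT = T₁(P₂/P₁ − 1) = 649·(663/482 − 1) = 243.7 K.
ΔU = (2.02)(12.47)(243.7) = 6139 J.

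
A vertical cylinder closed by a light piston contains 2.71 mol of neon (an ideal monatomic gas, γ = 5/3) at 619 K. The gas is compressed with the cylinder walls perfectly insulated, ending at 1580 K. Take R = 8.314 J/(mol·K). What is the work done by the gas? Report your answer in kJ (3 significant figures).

W ≈ -32.5 kJ

Adiabatic ⇒ Q = 0, so W_by = −ΔU = nCᵥ(T₁ − T₂).
Cᵥ = 3R/2 = 12.47 J/(mol·K).
W = (2.71)(12.47)(619 − 1580) = -32478 J.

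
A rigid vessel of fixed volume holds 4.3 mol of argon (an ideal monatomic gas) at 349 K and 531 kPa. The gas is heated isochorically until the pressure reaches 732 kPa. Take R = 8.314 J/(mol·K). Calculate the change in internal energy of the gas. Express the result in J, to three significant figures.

Constant volume ⇒ W = 0, so Q = ΔU = nCᵥΔT with Cᵥ = 3R/2 = 12.47 J/(mol·K).
At constant V, T₂/T₁ = P₂/P₁ ⇒ ΔT = T₁(P₂/P₁ − 1) = 349·(732/531 − 1) = 132.1 K.
ΔU = (4.3)(12.47)(132.1) = 7084 J.

ΔU ≈ 7080 J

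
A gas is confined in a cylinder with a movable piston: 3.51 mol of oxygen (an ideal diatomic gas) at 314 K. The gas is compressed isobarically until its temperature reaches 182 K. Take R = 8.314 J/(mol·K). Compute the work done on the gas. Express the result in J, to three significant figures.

W ≈ 3850 J

Isobaric: W = P ΔV = nR ΔT.
W = (3.51)(8.314)(182 − 314) = -3852 J.
Work on gas = −W_by = 3852 J.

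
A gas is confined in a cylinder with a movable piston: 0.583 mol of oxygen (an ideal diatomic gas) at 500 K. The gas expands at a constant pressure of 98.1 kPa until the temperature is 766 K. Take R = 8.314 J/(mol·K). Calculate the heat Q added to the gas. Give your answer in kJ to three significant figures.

Isobaric: W = nRΔT = (0.583)(8.314)(266) = 1289 J.
ΔU = nCᵥΔT with Cᵥ = 5R/2: ΔU = (0.583)(20.79)(266) = 3223 J.
Q = ΔU + W = 3223 + 1289 = 4513 J.

Q ≈ 4.51 kJ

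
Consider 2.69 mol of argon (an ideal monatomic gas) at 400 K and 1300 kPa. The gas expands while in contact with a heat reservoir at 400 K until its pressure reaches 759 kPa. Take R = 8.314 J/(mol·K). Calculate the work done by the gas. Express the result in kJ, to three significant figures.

W ≈ 4.81 kJ

Isothermal process: W = nRT ln(V₂/V₁) = nRT ln(P₁/P₂).
W = (2.69)(8.314)(400) × ln(1300/759)
  = 8946 × ln(1.713) = 8946 × 0.5381
W_by_gas = 4814 J.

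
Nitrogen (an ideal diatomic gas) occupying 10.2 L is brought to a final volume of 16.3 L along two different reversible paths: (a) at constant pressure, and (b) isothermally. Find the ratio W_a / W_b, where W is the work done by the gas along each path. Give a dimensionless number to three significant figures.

W_a / W_b ≈ 1.28

Path (a) isobaric: W = P₁(V₂ − V₁) → W_a/(P₁V₁) = 0.598.
Path (b) isothermal: W = P₁V₁ ln(V₂/V₁) → W_b/(P₁V₁) = 0.4688.
W_a / W_b = 0.598 / 0.4688 = 1.276.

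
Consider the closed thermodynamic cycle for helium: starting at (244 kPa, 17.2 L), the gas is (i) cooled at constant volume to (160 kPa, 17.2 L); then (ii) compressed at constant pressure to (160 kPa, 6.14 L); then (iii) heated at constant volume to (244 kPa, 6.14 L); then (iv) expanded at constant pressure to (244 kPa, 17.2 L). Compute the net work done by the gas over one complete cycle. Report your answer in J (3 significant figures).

Constant-volume legs do no work.
W(ii) = (160)(6.14 − 17.2) = -1770 J; W(iv) = (244)(17.2 − 6.14) = 2699 J.
W_net = -1770 + 2699 = 929 J (the clockwise enclosed area).

W_net ≈ 929 J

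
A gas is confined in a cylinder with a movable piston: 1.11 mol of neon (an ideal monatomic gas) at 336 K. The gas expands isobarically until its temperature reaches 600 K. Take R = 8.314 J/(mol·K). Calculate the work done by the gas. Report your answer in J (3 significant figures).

Isobaric: W = P ΔV = nR ΔT.
W = (1.11)(8.314)(600 − 336) = 2436 J.

W ≈ 2440 J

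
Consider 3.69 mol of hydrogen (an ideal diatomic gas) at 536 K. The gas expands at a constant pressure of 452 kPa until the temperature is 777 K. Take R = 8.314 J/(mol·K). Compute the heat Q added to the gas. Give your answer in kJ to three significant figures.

Q ≈ 25.9 kJ

Isobaric: W = nRΔT = (3.69)(8.314)(241) = 7394 J.
ΔU = nCᵥΔT with Cᵥ = 5R/2: ΔU = (3.69)(20.79)(241) = 18484 J.
Q = ΔU + W = 18484 + 7394 = 25877 J.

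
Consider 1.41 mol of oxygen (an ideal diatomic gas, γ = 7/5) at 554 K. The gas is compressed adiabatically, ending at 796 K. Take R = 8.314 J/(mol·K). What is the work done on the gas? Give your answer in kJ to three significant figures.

W ≈ 7.09 kJ

Adiabatic ⇒ Q = 0, so W_by = −ΔU = nCᵥ(T₁ − T₂).
Cᵥ = 5R/2 = 20.79 J/(mol·K).
W = (1.41)(20.79)(554 − 796) = -7092 J.
Work on gas = −W_by = 7092 J.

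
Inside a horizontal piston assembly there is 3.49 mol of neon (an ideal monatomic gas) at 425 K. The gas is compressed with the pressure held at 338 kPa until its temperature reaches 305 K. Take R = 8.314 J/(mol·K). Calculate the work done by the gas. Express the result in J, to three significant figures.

Isobaric: W = P ΔV = nR ΔT.
W = (3.49)(8.314)(305 − 425) = -3482 J.

W ≈ -3480 J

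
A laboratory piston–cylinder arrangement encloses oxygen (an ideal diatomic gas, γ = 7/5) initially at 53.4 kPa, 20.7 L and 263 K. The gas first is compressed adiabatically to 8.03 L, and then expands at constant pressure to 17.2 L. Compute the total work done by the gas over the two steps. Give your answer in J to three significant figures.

W_total ≈ 571 J

Step 1 (adiabatic): W = (P₁V₁ − P₂V₂)/(γ−1) = (1105 − 1614)/0.4 = -1273 J.
After step 1: P = 201 kPa, V = 8.03 L, T = 384.1 K.
Step 2 (isobaric): W = PΔV = (201 kPa)(17.2 − 8.03 L) = 1844 J.
W_total = -1273 + 1844 = 571 J.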